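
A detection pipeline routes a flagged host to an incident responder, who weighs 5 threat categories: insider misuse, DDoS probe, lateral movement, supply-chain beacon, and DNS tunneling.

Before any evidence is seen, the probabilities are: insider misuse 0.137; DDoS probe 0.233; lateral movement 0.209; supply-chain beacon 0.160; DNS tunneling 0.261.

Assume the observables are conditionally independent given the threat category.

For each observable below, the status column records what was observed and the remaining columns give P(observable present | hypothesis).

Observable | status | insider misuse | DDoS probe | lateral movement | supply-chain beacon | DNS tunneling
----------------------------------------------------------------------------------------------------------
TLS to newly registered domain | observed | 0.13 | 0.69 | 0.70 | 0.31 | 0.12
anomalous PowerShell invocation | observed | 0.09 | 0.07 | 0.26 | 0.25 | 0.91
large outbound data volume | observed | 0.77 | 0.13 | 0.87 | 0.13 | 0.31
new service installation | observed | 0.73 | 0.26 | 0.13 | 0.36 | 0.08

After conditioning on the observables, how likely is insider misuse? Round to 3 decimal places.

0.131

Multiply each prior by the joint likelihood of the observable pattern:
  insider misuse: 0.137 × 0.13 × 0.09 × 0.77 × 0.73 = 0.00090099
  DDoS probe: 0.233 × 0.69 × 0.07 × 0.13 × 0.26 = 0.00038038
  lateral movement: 0.209 × 0.70 × 0.26 × 0.87 × 0.13 = 0.0043021
  supply-chain beacon: 0.160 × 0.31 × 0.25 × 0.13 × 0.36 = 0.00058032
  DNS tunneling: 0.261 × 0.12 × 0.91 × 0.31 × 0.08 = 0.00070683
Normalizing constant Z = 0.00090099 + 0.00038038 + 0.0043021 + 0.00058032 + 0.00070683 = 0.0068706.
P(insider misuse | evidence) = 0.00090099 / 0.0068706 ≈ 0.131.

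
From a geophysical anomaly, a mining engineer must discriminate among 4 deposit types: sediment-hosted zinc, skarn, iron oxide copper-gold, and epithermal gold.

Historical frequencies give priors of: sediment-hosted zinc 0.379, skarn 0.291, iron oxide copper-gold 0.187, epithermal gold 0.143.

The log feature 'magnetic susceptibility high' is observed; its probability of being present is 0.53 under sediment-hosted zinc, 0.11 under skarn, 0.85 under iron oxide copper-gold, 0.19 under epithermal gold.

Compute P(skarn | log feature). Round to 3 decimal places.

0.076

Multiply each prior by the likelihood of the log feature:
  sediment-hosted zinc: 0.379 × 0.53 = 0.20087
  skarn: 0.291 × 0.11 = 0.03201
  iron oxide copper-gold: 0.187 × 0.85 = 0.15895
  epithermal gold: 0.143 × 0.19 = 0.02717
Marginal likelihood of the evidence = 0.419.
P(skarn | evidence) = 0.03201 / 0.419 ≈ 0.076.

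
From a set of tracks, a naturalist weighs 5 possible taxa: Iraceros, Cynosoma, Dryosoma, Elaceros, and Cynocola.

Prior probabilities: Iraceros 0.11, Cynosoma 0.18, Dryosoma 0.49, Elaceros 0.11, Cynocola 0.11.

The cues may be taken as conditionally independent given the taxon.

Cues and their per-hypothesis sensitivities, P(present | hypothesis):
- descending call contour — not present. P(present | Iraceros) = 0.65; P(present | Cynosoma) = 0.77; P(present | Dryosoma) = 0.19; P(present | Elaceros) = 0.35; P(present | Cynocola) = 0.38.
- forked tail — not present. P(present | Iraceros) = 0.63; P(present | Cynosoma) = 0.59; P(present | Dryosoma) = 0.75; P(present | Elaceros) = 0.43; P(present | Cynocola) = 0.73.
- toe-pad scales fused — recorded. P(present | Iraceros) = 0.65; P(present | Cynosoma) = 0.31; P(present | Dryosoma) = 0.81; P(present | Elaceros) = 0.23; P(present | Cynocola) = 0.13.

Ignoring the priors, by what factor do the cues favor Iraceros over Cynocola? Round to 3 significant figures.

Joint likelihood of the cue pattern under each hypothesis (using 1 − P(present | H) for each absent cue):
  Iraceros: (1 − 0.65) × (1 − 0.63) × 0.65 = 0.084175
  Cynocola: (1 − 0.38) × (1 − 0.73) × 0.13 = 0.021762
Bayes factor = 0.084175 / 0.021762 ≈ 3.87

3.87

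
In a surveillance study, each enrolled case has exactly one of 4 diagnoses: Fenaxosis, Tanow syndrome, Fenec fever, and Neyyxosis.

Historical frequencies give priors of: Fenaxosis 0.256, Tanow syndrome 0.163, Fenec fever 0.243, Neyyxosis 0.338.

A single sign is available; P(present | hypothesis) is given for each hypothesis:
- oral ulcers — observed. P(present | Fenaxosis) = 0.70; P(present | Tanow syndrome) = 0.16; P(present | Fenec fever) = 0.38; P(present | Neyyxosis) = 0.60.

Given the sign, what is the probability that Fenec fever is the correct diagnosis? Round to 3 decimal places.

Multiply each prior by the likelihood of the sign:
  Fenaxosis: 0.256 × 0.70 = 0.1792
  Tanow syndrome: 0.163 × 0.16 = 0.02608
  Fenec fever: 0.243 × 0.38 = 0.09234
  Neyyxosis: 0.338 × 0.60 = 0.2028
Normalizing constant Z = 0.1792 + 0.02608 + 0.09234 + 0.2028 = 0.50042.
P(Fenec fever | evidence) = 0.09234 / 0.50042 ≈ 0.185.

0.185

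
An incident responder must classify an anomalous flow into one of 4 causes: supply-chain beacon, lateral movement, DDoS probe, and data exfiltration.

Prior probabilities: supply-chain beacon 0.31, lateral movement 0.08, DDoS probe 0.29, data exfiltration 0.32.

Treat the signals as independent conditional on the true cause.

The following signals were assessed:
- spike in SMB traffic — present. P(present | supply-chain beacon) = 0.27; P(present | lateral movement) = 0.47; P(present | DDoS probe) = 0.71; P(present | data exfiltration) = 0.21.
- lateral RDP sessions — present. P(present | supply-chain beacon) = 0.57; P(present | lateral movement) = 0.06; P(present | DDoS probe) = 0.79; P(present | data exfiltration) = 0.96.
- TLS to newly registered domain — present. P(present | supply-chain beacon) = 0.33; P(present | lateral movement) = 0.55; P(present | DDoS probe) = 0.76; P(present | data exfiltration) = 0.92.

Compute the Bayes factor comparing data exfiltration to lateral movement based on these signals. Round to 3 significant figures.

12.0

Take the product of per-signal likelihoods under each hypothesis, then divide.
  data exfiltration: 0.21 × 0.96 × 0.92 = 0.18547
  lateral movement: 0.47 × 0.06 × 0.55 = 0.01551
Bayes factor = 0.18547 / 0.01551 ≈ 12.0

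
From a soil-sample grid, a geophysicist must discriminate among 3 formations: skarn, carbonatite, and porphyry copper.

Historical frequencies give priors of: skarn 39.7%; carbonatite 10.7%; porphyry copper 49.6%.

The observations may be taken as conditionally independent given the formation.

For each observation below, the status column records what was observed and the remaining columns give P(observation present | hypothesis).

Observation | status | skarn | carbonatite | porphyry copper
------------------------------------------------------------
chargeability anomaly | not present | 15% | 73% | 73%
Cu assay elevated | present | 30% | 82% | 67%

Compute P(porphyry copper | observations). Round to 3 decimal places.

Multiply each prior by the joint likelihood of the evidence pattern (using 1 − P(present | H) for each absent observation):
  skarn: 0.397 × (1 − 0.15) × 0.30 = 0.10124
  carbonatite: 0.107 × (1 − 0.73) × 0.82 = 0.02369
  porphyry copper: 0.496 × (1 − 0.73) × 0.67 = 0.089726
The unnormalized weights sum to 0.21465.
P(porphyry copper | evidence) = 0.089726 / 0.21465 ≈ 0.418.

0.418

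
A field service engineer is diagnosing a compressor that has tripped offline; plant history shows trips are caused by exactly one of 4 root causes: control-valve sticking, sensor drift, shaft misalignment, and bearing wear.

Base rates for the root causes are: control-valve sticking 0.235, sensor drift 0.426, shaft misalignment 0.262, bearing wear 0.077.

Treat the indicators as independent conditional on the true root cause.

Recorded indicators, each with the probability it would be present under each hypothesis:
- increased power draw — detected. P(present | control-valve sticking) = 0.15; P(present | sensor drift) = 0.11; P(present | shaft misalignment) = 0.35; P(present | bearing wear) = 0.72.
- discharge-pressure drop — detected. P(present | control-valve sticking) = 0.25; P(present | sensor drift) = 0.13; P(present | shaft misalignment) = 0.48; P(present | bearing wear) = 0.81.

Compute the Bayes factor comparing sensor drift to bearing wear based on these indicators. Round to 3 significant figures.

0.0245

The Bayes factor is the ratio of the joint likelihoods of the indicator pattern under the two hypotheses.
  sensor drift: 0.11 × 0.13 = 0.0143
  bearing wear: 0.72 × 0.81 = 0.5832
Bayes factor = 0.0143 / 0.5832 ≈ 0.0245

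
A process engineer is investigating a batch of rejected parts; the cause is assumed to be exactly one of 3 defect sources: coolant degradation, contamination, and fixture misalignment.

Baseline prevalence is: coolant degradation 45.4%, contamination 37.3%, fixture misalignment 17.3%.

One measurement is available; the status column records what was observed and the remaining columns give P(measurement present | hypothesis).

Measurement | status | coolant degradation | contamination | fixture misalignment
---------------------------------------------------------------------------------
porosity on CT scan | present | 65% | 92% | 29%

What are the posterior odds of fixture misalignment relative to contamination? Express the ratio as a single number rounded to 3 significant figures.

0.146

The normalizing constant cancels in an odds ratio, so compute prior × likelihood for the two hypotheses only:
  fixture misalignment: 0.173 × 0.29 = 0.05017
  contamination: 0.373 × 0.92 = 0.34316
Odds(fixture misalignment : contamination) = 0.05017 / 0.34316 ≈ 0.146.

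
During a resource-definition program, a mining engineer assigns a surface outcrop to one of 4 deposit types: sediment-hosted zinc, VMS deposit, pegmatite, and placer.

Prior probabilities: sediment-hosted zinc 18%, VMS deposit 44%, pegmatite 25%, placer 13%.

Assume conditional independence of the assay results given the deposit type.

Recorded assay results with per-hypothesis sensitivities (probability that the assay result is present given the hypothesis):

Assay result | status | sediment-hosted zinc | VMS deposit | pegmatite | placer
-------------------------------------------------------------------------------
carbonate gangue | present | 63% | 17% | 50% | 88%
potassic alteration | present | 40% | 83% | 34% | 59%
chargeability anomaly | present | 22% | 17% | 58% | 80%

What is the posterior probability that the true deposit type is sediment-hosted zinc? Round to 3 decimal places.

0.101

Multiply each prior by the joint likelihood of the assay result pattern:
  sediment-hosted zinc: 0.18 × 0.63 × 0.40 × 0.22 = 0.0099792
  VMS deposit: 0.44 × 0.17 × 0.83 × 0.17 = 0.010554
  pegmatite: 0.25 × 0.50 × 0.34 × 0.58 = 0.02465
  placer: 0.13 × 0.88 × 0.59 × 0.80 = 0.053997
The unnormalized weights sum to 0.09918.
P(sediment-hosted zinc | evidence) = 0.0099792 / 0.09918 ≈ 0.101.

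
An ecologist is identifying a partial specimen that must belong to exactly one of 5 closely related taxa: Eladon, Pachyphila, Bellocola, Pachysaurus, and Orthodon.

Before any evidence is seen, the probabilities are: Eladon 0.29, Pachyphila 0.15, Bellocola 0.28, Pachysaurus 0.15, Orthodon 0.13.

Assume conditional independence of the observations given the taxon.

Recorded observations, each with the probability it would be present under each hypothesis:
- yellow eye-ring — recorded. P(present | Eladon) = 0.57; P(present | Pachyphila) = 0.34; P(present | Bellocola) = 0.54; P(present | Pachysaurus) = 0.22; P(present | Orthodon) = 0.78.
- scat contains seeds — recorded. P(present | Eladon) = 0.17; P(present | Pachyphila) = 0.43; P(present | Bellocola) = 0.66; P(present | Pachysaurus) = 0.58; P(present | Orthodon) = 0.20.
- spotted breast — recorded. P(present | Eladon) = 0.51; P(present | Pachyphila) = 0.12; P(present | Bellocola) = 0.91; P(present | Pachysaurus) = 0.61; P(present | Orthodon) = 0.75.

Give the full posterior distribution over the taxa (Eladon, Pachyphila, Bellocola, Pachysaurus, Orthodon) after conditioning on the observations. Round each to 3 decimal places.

By Bayes' rule with conditional independence, the unnormalized weight for each hypothesis is prior × ∏ likelihoods:
  Eladon: 0.29 × 0.57 × 0.17 × 0.51 = 0.014332
  Pachyphila: 0.15 × 0.34 × 0.43 × 0.12 = 0.0026316
  Bellocola: 0.28 × 0.54 × 0.66 × 0.91 = 0.090811
  Pachysaurus: 0.15 × 0.22 × 0.58 × 0.61 = 0.011675
  Orthodon: 0.13 × 0.78 × 0.20 × 0.75 = 0.01521
The unnormalized weights sum to 0.13466.
P(Eladon | evidence) = 0.014332 / 0.13466 ≈ 0.106
P(Pachyphila | evidence) = 0.0026316 / 0.13466 ≈ 0.020
P(Bellocola | evidence) = 0.090811 / 0.13466 ≈ 0.674
P(Pachysaurus | evidence) = 0.011675 / 0.13466 ≈ 0.087
P(Orthodon | evidence) = 0.01521 / 0.13466 ≈ 0.113

0.106, 0.020, 0.674, 0.087, 0.113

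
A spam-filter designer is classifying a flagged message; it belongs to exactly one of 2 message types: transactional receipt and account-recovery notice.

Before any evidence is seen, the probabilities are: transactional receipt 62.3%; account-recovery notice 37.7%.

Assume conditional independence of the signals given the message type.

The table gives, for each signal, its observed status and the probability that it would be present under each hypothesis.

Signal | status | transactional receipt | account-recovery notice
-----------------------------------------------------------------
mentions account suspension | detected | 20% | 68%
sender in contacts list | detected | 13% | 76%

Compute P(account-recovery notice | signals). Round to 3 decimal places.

For each hypothesis, the unnormalized posterior weight is prior × product of the signal likelihoods:
  transactional receipt: 0.623 × 0.20 × 0.13 = 0.016198
  account-recovery notice: 0.377 × 0.68 × 0.76 = 0.19483
The unnormalized weights sum to 0.21103.
P(account-recovery notice | evidence) = 0.19483 / 0.21103 ≈ 0.923.

0.923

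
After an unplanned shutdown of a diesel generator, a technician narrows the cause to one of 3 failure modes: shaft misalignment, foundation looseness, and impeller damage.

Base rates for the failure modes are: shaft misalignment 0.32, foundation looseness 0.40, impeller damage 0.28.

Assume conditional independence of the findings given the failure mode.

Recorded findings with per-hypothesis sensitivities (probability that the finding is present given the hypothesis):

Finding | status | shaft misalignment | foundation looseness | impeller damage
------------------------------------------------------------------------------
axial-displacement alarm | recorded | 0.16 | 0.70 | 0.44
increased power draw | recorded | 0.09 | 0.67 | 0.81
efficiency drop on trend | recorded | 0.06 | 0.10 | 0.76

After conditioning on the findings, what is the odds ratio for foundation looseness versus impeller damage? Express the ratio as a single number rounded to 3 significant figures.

Posterior odds equal prior odds times the likelihood ratio; only the two competing hypotheses matter.
  foundation looseness: 0.40 × 0.70 × 0.67 × 0.10 = 0.01876
  impeller damage: 0.28 × 0.44 × 0.81 × 0.76 = 0.075842
Posterior odds = 0.01876 / 0.075842 ≈ 0.247.

0.247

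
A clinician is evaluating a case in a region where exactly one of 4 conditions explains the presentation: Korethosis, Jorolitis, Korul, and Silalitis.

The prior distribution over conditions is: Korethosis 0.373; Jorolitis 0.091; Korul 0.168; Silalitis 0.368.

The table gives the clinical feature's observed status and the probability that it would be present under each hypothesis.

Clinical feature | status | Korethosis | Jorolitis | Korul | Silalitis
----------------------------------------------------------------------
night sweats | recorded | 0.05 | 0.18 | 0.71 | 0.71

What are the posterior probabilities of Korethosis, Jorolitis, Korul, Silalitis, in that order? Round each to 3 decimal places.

0.045, 0.039, 0.287, 0.629

Multiply each prior by the likelihood of the clinical feature:
  Korethosis: 0.373 × 0.05 = 0.01865
  Jorolitis: 0.091 × 0.18 = 0.01638
  Korul: 0.168 × 0.71 = 0.11928
  Silalitis: 0.368 × 0.71 = 0.26128
Normalizing constant Z = 0.01865 + 0.01638 + 0.11928 + 0.26128 = 0.41559.
P(Korethosis | evidence) = 0.01865 / 0.41559 ≈ 0.045
P(Jorolitis | evidence) = 0.01638 / 0.41559 ≈ 0.039
P(Korul | evidence) = 0.11928 / 0.41559 ≈ 0.287
P(Silalitis | evidence) = 0.26128 / 0.41559 ≈ 0.629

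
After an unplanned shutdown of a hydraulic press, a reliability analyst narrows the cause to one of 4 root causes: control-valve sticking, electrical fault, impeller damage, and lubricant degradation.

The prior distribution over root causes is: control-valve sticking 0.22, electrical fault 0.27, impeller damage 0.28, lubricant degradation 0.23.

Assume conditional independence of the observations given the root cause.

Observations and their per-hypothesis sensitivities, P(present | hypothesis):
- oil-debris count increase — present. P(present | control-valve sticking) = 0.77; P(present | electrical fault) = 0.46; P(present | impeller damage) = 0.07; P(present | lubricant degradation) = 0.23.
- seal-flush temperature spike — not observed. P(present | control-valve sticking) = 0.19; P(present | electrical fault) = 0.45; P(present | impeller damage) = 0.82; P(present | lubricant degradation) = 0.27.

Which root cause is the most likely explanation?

For each hypothesis, the unnormalized posterior weight is prior × product of the observation likelihoods (using 1 − P(present | H) for each absent observation):
  control-valve sticking: 0.22 × 0.77 × (1 − 0.19) = 0.13721
  electrical fault: 0.27 × 0.46 × (1 − 0.45) = 0.06831
  impeller damage: 0.28 × 0.07 × (1 − 0.82) = 0.003528
  lubricant degradation: 0.23 × 0.23 × (1 − 0.27) = 0.038617
Normalizing constant Z = 0.13721 + 0.06831 + 0.003528 + 0.038617 = 0.24767.
P(control-valve sticking | evidence) ≈ 0.13721 / 0.24767 ≈ 0.554
P(electrical fault | evidence) ≈ 0.06831 / 0.24767 ≈ 0.276
P(impeller damage | evidence) ≈ 0.003528 / 0.24767 ≈ 0.014
P(lubricant degradation | evidence) ≈ 0.038617 / 0.24767 ≈ 0.156
The largest is 0.554, so control-valve sticking is most probable.

control-valve sticking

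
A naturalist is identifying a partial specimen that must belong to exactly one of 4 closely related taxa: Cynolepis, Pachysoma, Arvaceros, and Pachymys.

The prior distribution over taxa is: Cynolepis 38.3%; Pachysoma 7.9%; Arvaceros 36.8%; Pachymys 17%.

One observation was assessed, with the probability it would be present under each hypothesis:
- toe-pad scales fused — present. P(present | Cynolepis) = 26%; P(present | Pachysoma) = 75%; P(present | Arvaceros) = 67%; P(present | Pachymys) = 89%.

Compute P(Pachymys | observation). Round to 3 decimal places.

0.272

By Bayes' rule, the unnormalized weight for each hypothesis is prior × likelihood:
  Cynolepis: 0.383 × 0.26 = 0.09958
  Pachysoma: 0.079 × 0.75 = 0.05925
  Arvaceros: 0.368 × 0.67 = 0.24656
  Pachymys: 0.170 × 0.89 = 0.1513
The unnormalized weights sum to 0.55669.
P(Pachymys | evidence) = 0.1513 / 0.55669 ≈ 0.272.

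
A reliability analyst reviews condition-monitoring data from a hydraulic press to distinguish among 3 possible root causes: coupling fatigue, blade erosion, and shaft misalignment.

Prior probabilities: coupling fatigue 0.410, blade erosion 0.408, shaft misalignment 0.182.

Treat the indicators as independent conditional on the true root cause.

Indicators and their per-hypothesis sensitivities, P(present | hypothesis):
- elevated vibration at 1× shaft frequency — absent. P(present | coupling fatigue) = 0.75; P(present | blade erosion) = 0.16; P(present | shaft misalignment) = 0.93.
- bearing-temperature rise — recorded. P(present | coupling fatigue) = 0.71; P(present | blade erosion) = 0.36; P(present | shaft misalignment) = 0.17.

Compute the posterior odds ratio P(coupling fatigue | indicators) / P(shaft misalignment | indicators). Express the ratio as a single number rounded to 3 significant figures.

Posterior odds equal prior odds times the likelihood ratio; only the two competing hypotheses matter (using 1 − P(present | H) for each absent indicator).
  coupling fatigue: 0.410 × (1 − 0.75) × 0.71 = 0.072775
  shaft misalignment: 0.182 × (1 − 0.93) × 0.17 = 0.0021658
Posterior odds = 0.072775 / 0.0021658 ≈ 33.6.

33.6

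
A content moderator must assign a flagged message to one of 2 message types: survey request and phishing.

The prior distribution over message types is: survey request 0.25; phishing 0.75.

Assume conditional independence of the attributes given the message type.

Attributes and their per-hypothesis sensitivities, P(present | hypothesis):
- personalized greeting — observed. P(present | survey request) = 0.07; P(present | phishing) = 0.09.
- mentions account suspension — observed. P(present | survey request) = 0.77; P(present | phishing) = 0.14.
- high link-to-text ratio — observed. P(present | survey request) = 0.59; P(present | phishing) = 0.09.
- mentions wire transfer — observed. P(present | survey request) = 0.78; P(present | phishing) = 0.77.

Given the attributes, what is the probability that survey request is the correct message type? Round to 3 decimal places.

For each hypothesis, the unnormalized posterior weight is prior × product of the attribute likelihoods:
  survey request: 0.25 × 0.07 × 0.77 × 0.59 × 0.78 = 0.0062012
  phishing: 0.75 × 0.09 × 0.14 × 0.09 × 0.77 = 0.00065489
The unnormalized weights sum to 0.0068561.
P(survey request | evidence) = 0.0062012 / 0.0068561 ≈ 0.904.

0.904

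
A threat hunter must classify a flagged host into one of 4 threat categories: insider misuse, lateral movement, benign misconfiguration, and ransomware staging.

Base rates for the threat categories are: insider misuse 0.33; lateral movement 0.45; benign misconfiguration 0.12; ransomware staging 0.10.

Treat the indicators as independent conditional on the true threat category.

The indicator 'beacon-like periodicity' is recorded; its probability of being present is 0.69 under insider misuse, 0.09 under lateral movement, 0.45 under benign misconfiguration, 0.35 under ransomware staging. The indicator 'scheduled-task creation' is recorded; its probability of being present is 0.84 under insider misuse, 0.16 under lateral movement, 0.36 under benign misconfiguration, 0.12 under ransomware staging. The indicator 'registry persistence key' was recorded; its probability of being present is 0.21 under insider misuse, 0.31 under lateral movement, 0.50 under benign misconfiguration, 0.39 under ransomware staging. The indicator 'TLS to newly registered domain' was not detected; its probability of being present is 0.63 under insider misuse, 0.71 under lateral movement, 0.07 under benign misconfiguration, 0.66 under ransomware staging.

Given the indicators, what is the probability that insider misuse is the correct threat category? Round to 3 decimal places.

0.593

For each hypothesis, the unnormalized posterior weight is prior × product of the indicator likelihoods (using 1 − P(present | H) for each absent indicator):
  insider misuse: 0.33 × 0.69 × 0.84 × 0.21 × (1 − 0.63) = 0.014862
  lateral movement: 0.45 × 0.09 × 0.16 × 0.31 × (1 − 0.71) = 0.00058255
  benign misconfiguration: 0.12 × 0.45 × 0.36 × 0.50 × (1 − 0.07) = 0.0090396
  ransomware staging: 0.10 × 0.35 × 0.12 × 0.39 × (1 − 0.66) = 0.00055692
Marginal likelihood of the evidence = 0.025041.
P(insider misuse | evidence) = 0.014862 / 0.025041 ≈ 0.593.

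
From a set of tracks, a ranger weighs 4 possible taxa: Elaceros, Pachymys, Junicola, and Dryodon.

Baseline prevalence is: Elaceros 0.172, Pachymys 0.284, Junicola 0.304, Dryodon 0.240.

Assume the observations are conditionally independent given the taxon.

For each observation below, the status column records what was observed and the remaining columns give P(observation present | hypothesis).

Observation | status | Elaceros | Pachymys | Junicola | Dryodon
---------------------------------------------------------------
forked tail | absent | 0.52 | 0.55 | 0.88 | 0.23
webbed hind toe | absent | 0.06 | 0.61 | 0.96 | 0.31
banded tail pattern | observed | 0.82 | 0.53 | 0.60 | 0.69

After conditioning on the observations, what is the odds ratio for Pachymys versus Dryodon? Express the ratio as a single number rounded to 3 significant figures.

The normalizing constant cancels in an odds ratio, so compute prior × likelihood for the two hypotheses only (using 1 − P(present | H) for each absent observation):
  Pachymys: 0.284 × (1 − 0.55) × (1 − 0.61) × 0.53 = 0.026416
  Dryodon: 0.240 × (1 − 0.23) × (1 − 0.31) × 0.69 = 0.087983
Posterior odds = 0.026416 / 0.087983 ≈ 0.300.

0.300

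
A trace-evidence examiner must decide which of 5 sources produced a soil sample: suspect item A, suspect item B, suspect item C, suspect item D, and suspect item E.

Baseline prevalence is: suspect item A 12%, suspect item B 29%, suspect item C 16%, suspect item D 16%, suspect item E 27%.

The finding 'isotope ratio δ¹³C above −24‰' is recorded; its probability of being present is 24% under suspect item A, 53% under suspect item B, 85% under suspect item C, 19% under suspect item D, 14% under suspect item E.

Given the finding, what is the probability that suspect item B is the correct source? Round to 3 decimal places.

By Bayes' rule, the unnormalized weight for each hypothesis is prior × likelihood:
  suspect item A: 0.12 × 0.24 = 0.0288
  suspect item B: 0.29 × 0.53 = 0.1537
  suspect item C: 0.16 × 0.85 = 0.136
  suspect item D: 0.16 × 0.19 = 0.0304
  suspect item E: 0.27 × 0.14 = 0.0378
The unnormalized weights sum to 0.3867.
P(suspect item B | evidence) = 0.1537 / 0.3867 ≈ 0.397.

0.397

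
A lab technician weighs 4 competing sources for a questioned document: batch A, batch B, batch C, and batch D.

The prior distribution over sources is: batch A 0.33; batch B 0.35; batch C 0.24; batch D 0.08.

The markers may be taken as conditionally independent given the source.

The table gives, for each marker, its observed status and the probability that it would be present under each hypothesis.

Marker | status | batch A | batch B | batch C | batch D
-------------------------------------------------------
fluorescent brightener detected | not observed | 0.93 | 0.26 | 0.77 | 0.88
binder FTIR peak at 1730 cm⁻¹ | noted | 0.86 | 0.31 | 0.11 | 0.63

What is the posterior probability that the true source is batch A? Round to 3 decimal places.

By Bayes' rule with conditional independence, the unnormalized weight for each hypothesis is prior × ∏ likelihoods (using 1 − P(present | H) for each absent marker):
  batch A: 0.33 × (1 − 0.93) × 0.86 = 0.019866
  batch B: 0.35 × (1 − 0.26) × 0.31 = 0.08029
  batch C: 0.24 × (1 − 0.77) × 0.11 = 0.006072
  batch D: 0.08 × (1 − 0.88) × 0.63 = 0.006048
Marginal likelihood of the evidence = 0.11228.
P(batch A | evidence) = 0.019866 / 0.11228 ≈ 0.177.

0.177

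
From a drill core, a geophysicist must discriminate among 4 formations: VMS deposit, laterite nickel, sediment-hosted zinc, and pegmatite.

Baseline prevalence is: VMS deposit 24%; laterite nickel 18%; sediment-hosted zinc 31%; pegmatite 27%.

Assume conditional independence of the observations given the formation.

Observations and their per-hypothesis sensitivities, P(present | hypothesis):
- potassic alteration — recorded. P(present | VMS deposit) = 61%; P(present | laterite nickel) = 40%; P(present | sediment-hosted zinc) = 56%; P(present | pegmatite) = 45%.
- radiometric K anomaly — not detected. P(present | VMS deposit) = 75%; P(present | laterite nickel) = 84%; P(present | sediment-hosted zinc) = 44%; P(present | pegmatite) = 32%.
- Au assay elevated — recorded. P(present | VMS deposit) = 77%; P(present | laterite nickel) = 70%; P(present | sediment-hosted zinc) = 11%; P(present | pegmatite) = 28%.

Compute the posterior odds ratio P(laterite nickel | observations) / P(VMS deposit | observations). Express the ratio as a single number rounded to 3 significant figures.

Unnormalized posterior weight (prior times the observation likelihoods) for each of the two hypotheses (using 1 − P(present | H) for each absent observation):
  laterite nickel: 0.18 × 0.40 × (1 − 0.84) × 0.70 = 0.008064
  VMS deposit: 0.24 × 0.61 × (1 − 0.75) × 0.77 = 0.028182
Odds(laterite nickel : VMS deposit) = 0.008064 / 0.028182 ≈ 0.286.

0.286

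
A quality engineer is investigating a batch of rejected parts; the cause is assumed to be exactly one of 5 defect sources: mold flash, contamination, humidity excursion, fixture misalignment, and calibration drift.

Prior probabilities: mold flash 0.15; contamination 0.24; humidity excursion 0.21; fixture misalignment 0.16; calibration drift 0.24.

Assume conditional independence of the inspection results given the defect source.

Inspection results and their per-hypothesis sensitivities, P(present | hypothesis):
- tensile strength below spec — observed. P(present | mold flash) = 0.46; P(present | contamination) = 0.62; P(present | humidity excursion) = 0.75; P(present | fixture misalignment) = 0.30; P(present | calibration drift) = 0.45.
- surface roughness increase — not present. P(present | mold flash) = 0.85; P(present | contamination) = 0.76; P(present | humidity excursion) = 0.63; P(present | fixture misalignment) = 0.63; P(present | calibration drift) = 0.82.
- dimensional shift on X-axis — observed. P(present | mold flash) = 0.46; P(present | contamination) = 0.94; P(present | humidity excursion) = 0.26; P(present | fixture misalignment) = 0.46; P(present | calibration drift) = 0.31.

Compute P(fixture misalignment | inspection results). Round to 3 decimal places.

0.121

Multiply each prior by the joint likelihood of the inspection result pattern (using 1 − P(present | H) for each absent inspection result):
  mold flash: 0.15 × 0.46 × (1 − 0.85) × 0.46 = 0.004761
  contamination: 0.24 × 0.62 × (1 − 0.76) × 0.94 = 0.033569
  humidity excursion: 0.21 × 0.75 × (1 − 0.63) × 0.26 = 0.015152
  fixture misalignment: 0.16 × 0.30 × (1 − 0.63) × 0.46 = 0.0081696
  calibration drift: 0.24 × 0.45 × (1 − 0.82) × 0.31 = 0.0060264
The unnormalized weights sum to 0.067678.
P(fixture misalignment | evidence) = 0.0081696 / 0.067678 ≈ 0.121.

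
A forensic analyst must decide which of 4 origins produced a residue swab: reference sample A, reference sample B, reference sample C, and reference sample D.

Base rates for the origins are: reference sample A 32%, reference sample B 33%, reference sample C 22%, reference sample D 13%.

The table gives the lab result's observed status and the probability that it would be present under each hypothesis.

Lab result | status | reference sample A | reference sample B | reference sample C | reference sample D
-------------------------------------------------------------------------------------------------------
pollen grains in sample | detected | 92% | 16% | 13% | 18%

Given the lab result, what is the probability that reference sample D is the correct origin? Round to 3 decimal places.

0.059

Multiply each prior by the likelihood of the lab result:
  reference sample A: 0.32 × 0.92 = 0.2944
  reference sample B: 0.33 × 0.16 = 0.0528
  reference sample C: 0.22 × 0.13 = 0.0286
  reference sample D: 0.13 × 0.18 = 0.0234
Marginal likelihood of the evidence = 0.3992.
P(reference sample D | evidence) = 0.0234 / 0.3992 ≈ 0.059.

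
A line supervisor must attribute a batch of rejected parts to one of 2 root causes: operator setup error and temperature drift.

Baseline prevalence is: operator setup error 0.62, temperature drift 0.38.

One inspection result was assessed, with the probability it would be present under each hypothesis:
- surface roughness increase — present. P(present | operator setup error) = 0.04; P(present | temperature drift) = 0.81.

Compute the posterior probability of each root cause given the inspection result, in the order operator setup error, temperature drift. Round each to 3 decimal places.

0.075, 0.925

For each hypothesis, the unnormalized posterior weight is prior × likelihood:
  operator setup error: 0.62 × 0.04 = 0.0248
  temperature drift: 0.38 × 0.81 = 0.3078
The unnormalized weights sum to 0.3326.
P(operator setup error | evidence) = 0.0248 / 0.3326 ≈ 0.075
P(temperature drift | evidence) = 0.3078 / 0.3326 ≈ 0.925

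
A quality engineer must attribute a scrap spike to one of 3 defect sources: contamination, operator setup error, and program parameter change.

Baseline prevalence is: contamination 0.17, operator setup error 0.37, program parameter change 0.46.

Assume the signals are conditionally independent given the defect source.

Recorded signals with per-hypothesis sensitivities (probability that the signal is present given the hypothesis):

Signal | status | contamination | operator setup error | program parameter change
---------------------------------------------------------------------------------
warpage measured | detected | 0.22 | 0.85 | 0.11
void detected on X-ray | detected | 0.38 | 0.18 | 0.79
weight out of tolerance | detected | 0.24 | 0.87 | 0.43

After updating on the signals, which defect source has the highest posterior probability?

operator setup error

For each hypothesis, the unnormalized posterior weight is prior × product of the signal likelihoods:
  contamination: 0.17 × 0.22 × 0.38 × 0.24 = 0.0034109
  operator setup error: 0.37 × 0.85 × 0.18 × 0.87 = 0.049251
  program parameter change: 0.46 × 0.11 × 0.79 × 0.43 = 0.017189
Normalizing constant Z = 0.0034109 + 0.049251 + 0.017189 = 0.06985.
P(contamination | evidence) ≈ 0.0034109 / 0.06985 ≈ 0.049
P(operator setup error | evidence) ≈ 0.049251 / 0.06985 ≈ 0.705
P(program parameter change | evidence) ≈ 0.017189 / 0.06985 ≈ 0.246
The largest is 0.705, so operator setup error is most probable.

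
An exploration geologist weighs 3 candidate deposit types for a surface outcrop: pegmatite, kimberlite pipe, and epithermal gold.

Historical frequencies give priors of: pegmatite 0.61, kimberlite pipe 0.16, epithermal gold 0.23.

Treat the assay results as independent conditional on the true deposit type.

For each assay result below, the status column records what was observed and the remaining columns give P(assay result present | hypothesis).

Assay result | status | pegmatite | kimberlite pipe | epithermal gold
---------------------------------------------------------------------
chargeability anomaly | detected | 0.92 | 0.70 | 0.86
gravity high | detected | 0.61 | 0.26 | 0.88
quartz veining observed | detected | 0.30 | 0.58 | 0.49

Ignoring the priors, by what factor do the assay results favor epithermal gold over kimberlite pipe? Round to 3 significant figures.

The Bayes factor is the ratio of the joint likelihoods of the assay result pattern under the two hypotheses.
  epithermal gold: 0.86 × 0.88 × 0.49 = 0.37083
  kimberlite pipe: 0.70 × 0.26 × 0.58 = 0.10556
Bayes factor = 0.37083 / 0.10556 ≈ 3.51

3.51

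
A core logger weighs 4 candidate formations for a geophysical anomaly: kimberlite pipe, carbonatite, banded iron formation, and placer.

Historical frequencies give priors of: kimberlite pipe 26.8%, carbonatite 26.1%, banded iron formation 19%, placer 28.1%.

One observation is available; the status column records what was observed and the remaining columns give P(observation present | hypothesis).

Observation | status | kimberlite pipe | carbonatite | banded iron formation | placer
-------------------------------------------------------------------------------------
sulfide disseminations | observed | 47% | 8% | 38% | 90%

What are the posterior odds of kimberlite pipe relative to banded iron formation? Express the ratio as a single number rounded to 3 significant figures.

1.74

The normalizing constant cancels in an odds ratio, so compute prior × likelihood for the two hypotheses only:
  kimberlite pipe: 0.268 × 0.47 = 0.12596
  banded iron formation: 0.190 × 0.38 = 0.0722
Posterior odds = 0.12596 / 0.0722 ≈ 1.74.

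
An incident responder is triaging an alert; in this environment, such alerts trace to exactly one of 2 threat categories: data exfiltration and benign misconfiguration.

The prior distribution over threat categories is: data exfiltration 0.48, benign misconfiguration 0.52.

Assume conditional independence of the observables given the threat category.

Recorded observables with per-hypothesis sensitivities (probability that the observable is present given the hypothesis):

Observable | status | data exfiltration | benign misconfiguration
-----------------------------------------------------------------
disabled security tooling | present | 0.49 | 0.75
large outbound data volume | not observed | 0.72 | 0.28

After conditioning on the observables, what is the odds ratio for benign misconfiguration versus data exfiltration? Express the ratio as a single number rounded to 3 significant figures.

4.26

Posterior odds equal prior odds times the likelihood ratio; only the two competing hypotheses matter (using 1 − P(present | H) for each absent observable).
  benign misconfiguration: 0.52 × 0.75 × (1 − 0.28) = 0.2808
  data exfiltration: 0.48 × 0.49 × (1 − 0.72) = 0.065856
Odds(benign misconfiguration : data exfiltration) = 0.2808 / 0.065856 ≈ 4.26.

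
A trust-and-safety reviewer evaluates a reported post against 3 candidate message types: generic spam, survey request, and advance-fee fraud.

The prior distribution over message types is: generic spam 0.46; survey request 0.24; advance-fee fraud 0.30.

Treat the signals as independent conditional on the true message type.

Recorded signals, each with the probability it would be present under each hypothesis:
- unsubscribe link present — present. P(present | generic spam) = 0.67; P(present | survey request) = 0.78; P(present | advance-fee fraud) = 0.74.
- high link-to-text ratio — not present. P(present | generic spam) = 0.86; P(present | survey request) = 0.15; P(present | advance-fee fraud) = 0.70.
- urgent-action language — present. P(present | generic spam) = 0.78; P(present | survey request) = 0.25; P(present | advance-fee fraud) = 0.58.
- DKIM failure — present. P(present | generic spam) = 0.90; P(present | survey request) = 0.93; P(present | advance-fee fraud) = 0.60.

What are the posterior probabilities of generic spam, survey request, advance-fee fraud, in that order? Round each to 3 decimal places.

Multiply each prior by the joint likelihood of the signal pattern (using 1 − P(present | H) for each absent signal):
  generic spam: 0.46 × 0.67 × (1 − 0.86) × 0.78 × 0.90 = 0.03029
  survey request: 0.24 × 0.78 × (1 − 0.15) × 0.25 × 0.93 = 0.036995
  advance-fee fraud: 0.30 × 0.74 × (1 − 0.70) × 0.58 × 0.60 = 0.023177
Normalizing constant Z = 0.03029 + 0.036995 + 0.023177 = 0.090462.
P(generic spam | evidence) = 0.03029 / 0.090462 ≈ 0.335
P(survey request | evidence) = 0.036995 / 0.090462 ≈ 0.409
P(advance-fee fraud | evidence) = 0.023177 / 0.090462 ≈ 0.256

0.335, 0.409, 0.256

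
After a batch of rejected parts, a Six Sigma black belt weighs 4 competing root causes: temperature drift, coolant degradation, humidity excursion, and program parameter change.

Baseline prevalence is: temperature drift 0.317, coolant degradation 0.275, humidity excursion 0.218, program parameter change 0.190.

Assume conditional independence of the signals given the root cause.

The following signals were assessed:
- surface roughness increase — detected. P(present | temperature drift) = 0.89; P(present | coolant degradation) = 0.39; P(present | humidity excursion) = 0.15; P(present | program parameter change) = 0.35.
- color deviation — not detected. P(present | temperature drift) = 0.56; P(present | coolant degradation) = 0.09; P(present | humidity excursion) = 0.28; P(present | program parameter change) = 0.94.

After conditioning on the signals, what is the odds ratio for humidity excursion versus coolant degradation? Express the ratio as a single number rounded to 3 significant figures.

The normalizing constant cancels in an odds ratio, so compute prior × likelihood for the two hypotheses only (using 1 − P(present | H) for each absent signal):
  humidity excursion: 0.218 × 0.15 × (1 − 0.28) = 0.023544
  coolant degradation: 0.275 × 0.39 × (1 − 0.09) = 0.097598
Odds(humidity excursion : coolant degradation) = 0.023544 / 0.097598 ≈ 0.241.

0.241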